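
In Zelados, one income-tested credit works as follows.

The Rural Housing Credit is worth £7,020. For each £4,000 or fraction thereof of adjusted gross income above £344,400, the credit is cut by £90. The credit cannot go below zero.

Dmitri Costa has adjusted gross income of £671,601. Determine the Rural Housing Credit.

Rural Housing Credit: income exceeds £344,400 by £327,201 → 82 increments × £90 = £7,380 ≥ base, so the credit is £0.

£0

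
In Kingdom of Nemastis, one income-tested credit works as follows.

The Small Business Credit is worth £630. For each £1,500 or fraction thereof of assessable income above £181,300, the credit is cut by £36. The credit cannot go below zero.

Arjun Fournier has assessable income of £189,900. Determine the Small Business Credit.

£414

Small Business Credit: income exceeds £181,300 by £8,600, which is 6 full-or-partial £1,500 increments; reduction = 6 × £36 = £216, leaving £414.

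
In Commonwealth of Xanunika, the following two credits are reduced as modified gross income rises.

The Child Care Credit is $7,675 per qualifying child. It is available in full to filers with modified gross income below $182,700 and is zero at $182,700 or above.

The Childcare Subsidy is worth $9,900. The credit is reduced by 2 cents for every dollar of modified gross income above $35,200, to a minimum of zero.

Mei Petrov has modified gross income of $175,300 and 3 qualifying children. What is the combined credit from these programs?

$30,123

Child Care Credit: base = 3 × $7,675 = $23,025. $175,300 is below the $182,700 cutoff, so the full $23,025 applies.
Childcare Subsidy: 2% of the $140,100 excess over $35,200 is $2,802; credit = $9,900 − $2,802 = $7,098.
Total: $23,025 + $7,098 = $30,123.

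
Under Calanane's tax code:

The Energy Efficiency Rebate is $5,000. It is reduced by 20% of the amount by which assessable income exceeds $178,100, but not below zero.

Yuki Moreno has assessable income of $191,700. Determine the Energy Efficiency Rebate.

Energy Efficiency Rebate: 20% of the $13,600 excess over $178,100 is $2,720; credit = $5,000 − $2,720 = $2,280.

$2,280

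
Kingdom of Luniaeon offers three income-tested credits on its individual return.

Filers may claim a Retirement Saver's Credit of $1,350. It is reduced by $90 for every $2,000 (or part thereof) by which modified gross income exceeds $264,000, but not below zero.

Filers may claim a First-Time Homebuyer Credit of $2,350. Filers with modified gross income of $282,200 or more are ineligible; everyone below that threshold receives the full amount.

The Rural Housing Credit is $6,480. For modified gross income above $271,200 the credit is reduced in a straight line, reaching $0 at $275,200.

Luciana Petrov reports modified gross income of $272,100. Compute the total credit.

Retirement Saver's Credit: income exceeds $264,000 by $8,100, which is 5 full-or-partial $2,000 increments; reduction = 5 × $90 = $450, leaving $900.
First-Time Homebuyer Credit: $272,100 is below the $282,200 cutoff, so the full $2,350 applies.
Rural Housing Credit: $272,100 is $900 into a $4,000 phase-out range, leaving 3,100/4,000 of the credit: $6,480 × 3,100/4,000 = $5,022.
Total: $900 + $2,350 + $5,022 = $8,272.

$8,272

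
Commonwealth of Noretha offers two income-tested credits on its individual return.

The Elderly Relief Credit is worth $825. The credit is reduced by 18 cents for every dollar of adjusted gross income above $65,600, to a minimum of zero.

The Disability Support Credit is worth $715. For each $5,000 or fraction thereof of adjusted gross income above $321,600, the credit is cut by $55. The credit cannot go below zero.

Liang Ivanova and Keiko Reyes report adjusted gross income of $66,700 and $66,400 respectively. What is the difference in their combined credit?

Liang ($66,700): Elderly Relief Credit: 18% of the $1,100 excess over $65,600 is $198; credit = $825 − $198 = $627. Disability Support Credit: $66,700 is at or below the $321,600 threshold, so the full $715 applies. total $627 + $715 = $1,342
Keiko ($66,400): Elderly Relief Credit: 18% of the $800 excess over $65,600 is $144; credit = $825 − $144 = $681. Disability Support Credit: $66,400 is at or below the $321,600 threshold, so the full $715 applies. total $681 + $715 = $1,396
Difference: |$1,342 − $1,396| = $54.

$54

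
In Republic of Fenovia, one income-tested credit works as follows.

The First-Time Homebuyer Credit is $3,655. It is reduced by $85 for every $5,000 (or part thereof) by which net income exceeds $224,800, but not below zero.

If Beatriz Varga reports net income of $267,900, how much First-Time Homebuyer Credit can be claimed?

First-Time Homebuyer Credit: income exceeds $224,800 by $43,100, which is 9 full-or-partial $5,000 increments; reduction = 9 × $85 = $765, leaving $2,890.

$2,890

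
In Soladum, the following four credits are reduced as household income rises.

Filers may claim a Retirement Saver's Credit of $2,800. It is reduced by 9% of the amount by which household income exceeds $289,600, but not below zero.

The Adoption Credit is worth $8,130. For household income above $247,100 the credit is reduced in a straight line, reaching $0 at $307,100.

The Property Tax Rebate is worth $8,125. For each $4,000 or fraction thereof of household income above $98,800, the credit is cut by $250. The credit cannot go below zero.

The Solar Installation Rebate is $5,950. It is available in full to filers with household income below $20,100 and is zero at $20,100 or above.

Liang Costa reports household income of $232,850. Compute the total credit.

Retirement Saver's Credit: $232,850 is at or below the $289,600 threshold, so the full $2,800 applies.
Adoption Credit: $232,850 is at or below the $247,100 threshold, so the full $8,130 applies.
Property Tax Rebate: income exceeds $98,800 by $134,050 → 34 increments × $250 = $8,500 ≥ base, so the credit is $0.
Solar Installation Rebate: $232,850 meets or exceeds the $20,100 cutoff, so the credit is $0.
Total: $2,800 + $8,130 + $0 + $0 = $10,930.

$10,930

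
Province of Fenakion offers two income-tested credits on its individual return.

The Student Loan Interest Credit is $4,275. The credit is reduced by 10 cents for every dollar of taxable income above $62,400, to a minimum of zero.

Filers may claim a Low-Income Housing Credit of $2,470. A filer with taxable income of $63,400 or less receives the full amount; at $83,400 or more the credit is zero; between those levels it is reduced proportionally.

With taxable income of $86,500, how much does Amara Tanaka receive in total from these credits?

Student Loan Interest Credit: 10% of the $24,100 excess over $62,400 is $2,410; credit = $4,275 − $2,410 = $1,865.
Low-Income Housing Credit: $86,500 is at or above $83,400, so the credit is $0.
Total: $1,865 + $0 = $1,865.

$1,865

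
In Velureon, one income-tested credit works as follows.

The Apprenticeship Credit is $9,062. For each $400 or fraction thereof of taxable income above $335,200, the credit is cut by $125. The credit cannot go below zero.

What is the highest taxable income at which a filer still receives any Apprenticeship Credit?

After 72 increments the reduction is 72 × $125 = $9,000, leaving $62; one more increment wipes it out. Increment 72 ends at excess 72 × $400 = $28,800, so the highest qualifying income is $335,200 + $28,800 = $364,000.

$364,000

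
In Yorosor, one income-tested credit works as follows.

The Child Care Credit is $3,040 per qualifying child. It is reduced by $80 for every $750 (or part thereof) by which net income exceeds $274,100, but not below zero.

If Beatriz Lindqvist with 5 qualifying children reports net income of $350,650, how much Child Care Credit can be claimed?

Child Care Credit: base = 5 × $3,040 = $15,200. income exceeds $274,100 by $76,550, which is 103 full-or-partial $750 increments; reduction = 103 × $80 = $8,240, leaving $6,960.

$6,960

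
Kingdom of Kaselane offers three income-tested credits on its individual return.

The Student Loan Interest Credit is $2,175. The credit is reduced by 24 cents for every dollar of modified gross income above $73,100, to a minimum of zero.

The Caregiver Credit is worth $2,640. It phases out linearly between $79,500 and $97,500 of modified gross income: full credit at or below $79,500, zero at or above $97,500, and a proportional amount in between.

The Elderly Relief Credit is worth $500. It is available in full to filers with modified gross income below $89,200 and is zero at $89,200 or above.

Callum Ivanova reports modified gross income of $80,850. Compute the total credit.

$3,257

Student Loan Interest Credit: 24% of the $7,750 excess over $73,100 is $1,860; credit = $2,175 − $1,860 = $315.
Caregiver Credit: $80,850 is $1,350 into a $18,000 phase-out range, leaving 16,650/18,000 of the credit: $2,640 × 16,650/18,000 = $2,442.
Elderly Relief Credit: $80,850 is below the $89,200 cutoff, so the full $500 applies.
Total: $315 + $2,442 + $500 = $3,257.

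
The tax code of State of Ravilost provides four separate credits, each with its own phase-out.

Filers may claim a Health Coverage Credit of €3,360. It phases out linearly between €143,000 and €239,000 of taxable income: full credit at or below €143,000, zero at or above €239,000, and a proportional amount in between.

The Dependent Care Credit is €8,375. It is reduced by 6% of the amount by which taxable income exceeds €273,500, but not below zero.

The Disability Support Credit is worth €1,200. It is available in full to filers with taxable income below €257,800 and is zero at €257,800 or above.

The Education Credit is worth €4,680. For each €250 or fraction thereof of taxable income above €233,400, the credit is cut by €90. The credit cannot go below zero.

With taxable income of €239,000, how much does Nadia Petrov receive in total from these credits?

Health Coverage Credit: €239,000 is at or above €239,000, so the credit is €0.
Dependent Care Credit: €239,000 is at or below the €273,500 threshold, so the full €8,375 applies.
Disability Support Credit: €239,000 is below the €257,800 cutoff, so the full €1,200 applies.
Education Credit: income exceeds €233,400 by €5,600, which is 23 full-or-partial €250 increments; reduction = 23 × €90 = €2,070, leaving €2,610.
Total: €0 + €8,375 + €1,200 + €2,610 = €12,185.

€12,185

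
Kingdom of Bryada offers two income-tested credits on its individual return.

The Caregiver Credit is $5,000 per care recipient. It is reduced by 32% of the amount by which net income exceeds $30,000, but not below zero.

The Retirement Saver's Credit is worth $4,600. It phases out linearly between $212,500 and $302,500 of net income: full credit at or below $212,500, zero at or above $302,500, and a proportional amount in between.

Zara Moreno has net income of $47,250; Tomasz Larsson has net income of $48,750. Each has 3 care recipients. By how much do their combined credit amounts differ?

Zara ($47,250): Caregiver Credit: base = 3 × $5,000 = $15,000. 32% of the $17,250 excess over $30,000 is $5,520; credit = $15,000 − $5,520 = $9,480. Retirement Saver's Credit: $47,250 is at or below the $212,500 threshold, so the full $4,600 applies. total $9,480 + $4,600 = $14,080
Tomasz ($48,750): Caregiver Credit: base = 3 × $5,000 = $15,000. 32% of the $18,750 excess over $30,000 is $6,000; credit = $15,000 − $6,000 = $9,000. Retirement Saver's Credit: $48,750 is at or below the $212,500 threshold, so the full $4,600 applies. total $9,000 + $4,600 = $13,600
Difference: |$14,080 − $13,600| = $480.

$480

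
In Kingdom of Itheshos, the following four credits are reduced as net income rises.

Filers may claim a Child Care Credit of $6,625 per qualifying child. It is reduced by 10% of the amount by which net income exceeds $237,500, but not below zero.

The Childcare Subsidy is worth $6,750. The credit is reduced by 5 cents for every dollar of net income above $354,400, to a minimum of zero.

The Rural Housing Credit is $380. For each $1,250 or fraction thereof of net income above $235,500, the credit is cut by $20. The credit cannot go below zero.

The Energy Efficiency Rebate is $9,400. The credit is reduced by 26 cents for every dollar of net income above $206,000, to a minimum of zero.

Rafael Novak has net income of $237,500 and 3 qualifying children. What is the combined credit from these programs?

$28,175

Child Care Credit: base = 3 × $6,625 = $19,875. $237,500 is at or below the $237,500 threshold, so the full $19,875 applies.
Childcare Subsidy: $237,500 is at or below the $354,400 threshold, so the full $6,750 applies.
Rural Housing Credit: income exceeds $235,500 by $2,000, which is 2 full-or-partial $1,250 increments; reduction = 2 × $20 = $40, leaving $340.
Energy Efficiency Rebate: 26% of the $31,500 excess over $206,000 is $8,190; credit = $9,400 − $8,190 = $1,210.
Total: $19,875 + $6,750 + $340 + $1,210 = $28,175.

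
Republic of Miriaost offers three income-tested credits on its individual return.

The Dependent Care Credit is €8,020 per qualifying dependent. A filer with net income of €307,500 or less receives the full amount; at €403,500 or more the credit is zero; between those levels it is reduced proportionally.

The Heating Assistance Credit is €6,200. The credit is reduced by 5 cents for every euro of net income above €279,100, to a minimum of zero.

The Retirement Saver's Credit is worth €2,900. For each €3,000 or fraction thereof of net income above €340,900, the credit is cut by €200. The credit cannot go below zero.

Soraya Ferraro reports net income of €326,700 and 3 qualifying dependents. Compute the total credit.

€25,968

Dependent Care Credit: base = 3 × €8,020 = €24,060. €326,700 is €19,200 into a €96,000 phase-out range, leaving 76,800/96,000 of the credit: €24,060 × 76,800/96,000 = €19,248.
Heating Assistance Credit: 5% of the €47,600 excess over €279,100 is €2,380; credit = €6,200 − €2,380 = €3,820.
Retirement Saver's Credit: €326,700 is at or below the €340,900 threshold, so the full €2,900 applies.
Total: €19,248 + €3,820 + €2,900 = €25,968.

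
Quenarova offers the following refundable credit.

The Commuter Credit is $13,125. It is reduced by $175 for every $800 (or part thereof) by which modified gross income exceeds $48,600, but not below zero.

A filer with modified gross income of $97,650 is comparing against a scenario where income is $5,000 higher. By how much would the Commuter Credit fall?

At $97,650 — income exceeds $48,600 by $49,050, which is 62 full-or-partial $800 increments; reduction = 62 × $175 = $10,850, leaving $2,275.
At $102,650 — income exceeds $48,600 by $54,050, which is 68 full-or-partial $800 increments; reduction = 68 × $175 = $11,900, leaving $1,225.
Lost: $2,275 − $1,225 = $1,050.

$1,050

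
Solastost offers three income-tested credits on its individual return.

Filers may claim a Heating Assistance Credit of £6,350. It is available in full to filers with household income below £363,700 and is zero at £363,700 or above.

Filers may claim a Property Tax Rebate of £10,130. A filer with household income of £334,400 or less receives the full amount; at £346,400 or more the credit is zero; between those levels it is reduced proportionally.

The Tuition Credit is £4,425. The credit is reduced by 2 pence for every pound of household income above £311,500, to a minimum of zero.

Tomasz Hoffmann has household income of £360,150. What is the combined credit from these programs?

Heating Assistance Credit: £360,150 is below the £363,700 cutoff, so the full £6,350 applies.
Property Tax Rebate: £360,150 is at or above £346,400, so the credit is £0.
Tuition Credit: 2% of the £48,650 excess over £311,500 is £973; credit = £4,425 − £973 = £3,452.
Total: £6,350 + £0 + £3,452 = £9,802.

£9,802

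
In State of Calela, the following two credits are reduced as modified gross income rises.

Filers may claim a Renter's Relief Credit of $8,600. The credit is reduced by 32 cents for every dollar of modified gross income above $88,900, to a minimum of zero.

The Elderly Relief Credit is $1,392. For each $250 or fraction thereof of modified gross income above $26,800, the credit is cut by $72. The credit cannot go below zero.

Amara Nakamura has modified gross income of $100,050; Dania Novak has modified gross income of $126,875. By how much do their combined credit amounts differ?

$5,032

Amara ($100,050): Renter's Relief Credit: 32% of the $11,150 excess over $88,900 is $3,568; credit = $8,600 − $3,568 = $5,032. Elderly Relief Credit: income exceeds $26,800 by $73,250 → 293 increments × $72 = $21,096 ≥ base, so the credit is $0. total $5,032 + $0 = $5,032
Dania ($126,875): Renter's Relief Credit: 32% of the $37,975 excess over $88,900 is $12,152 ≥ base, so the credit is $0. Elderly Relief Credit: income exceeds $26,800 by $100,075 → 401 increments × $72 = $28,872 ≥ base, so the credit is $0. total $0 + $0 = $0
Difference: |$5,032 − $0| = $5,032.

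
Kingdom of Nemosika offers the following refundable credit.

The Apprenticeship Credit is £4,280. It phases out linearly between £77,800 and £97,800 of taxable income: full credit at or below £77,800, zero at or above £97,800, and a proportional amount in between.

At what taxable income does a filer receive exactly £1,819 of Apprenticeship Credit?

£89,300

£1,819 is 1,819/4,280 of the full £4,280, so 2,461/4,280 of the £20,000 range has been used: income = £77,800 + £20,000 × 2,461/4,280 = £89,300.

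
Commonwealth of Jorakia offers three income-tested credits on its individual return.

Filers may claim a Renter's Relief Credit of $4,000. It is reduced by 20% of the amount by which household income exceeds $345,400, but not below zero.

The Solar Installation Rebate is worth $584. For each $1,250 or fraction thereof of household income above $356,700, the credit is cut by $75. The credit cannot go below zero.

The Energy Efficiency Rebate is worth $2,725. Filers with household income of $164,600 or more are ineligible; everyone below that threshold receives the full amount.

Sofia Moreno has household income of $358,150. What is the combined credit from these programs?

Renter's Relief Credit: 20% of the $12,750 excess over $345,400 is $2,550; credit = $4,000 − $2,550 = $1,450.
Solar Installation Rebate: income exceeds $356,700 by $1,450, which is 2 full-or-partial $1,250 increments; reduction = 2 × $75 = $150, leaving $434.
Energy Efficiency Rebate: $358,150 meets or exceeds the $164,600 cutoff, so the credit is $0.
Total: $1,450 + $434 + $0 = $1,884.

$1,884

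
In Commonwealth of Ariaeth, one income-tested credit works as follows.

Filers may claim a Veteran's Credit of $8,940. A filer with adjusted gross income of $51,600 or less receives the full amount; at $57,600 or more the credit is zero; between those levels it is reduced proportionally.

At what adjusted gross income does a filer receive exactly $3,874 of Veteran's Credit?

$3,874 is 3,874/8,940 of the full $8,940, so 5,066/8,940 of the $6,000 range has been used: income = $51,600 + $6,000 × 5,066/8,940 = $55,000.

$55,000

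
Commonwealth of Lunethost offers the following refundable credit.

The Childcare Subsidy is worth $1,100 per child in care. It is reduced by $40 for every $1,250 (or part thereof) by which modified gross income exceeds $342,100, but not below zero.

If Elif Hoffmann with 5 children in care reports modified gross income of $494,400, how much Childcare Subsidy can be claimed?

$620

Childcare Subsidy: base = 5 × $1,100 = $5,500. income exceeds $342,100 by $152,300, which is 122 full-or-partial $1,250 increments; reduction = 122 × $40 = $4,880, leaving $620.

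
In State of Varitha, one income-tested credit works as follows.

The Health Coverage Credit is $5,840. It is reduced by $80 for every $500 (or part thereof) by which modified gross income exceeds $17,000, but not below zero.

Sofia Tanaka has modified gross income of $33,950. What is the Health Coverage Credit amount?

$3,120

Health Coverage Credit: income exceeds $17,000 by $16,950, which is 34 full-or-partial $500 increments; reduction = 34 × $80 = $2,720, leaving $3,120.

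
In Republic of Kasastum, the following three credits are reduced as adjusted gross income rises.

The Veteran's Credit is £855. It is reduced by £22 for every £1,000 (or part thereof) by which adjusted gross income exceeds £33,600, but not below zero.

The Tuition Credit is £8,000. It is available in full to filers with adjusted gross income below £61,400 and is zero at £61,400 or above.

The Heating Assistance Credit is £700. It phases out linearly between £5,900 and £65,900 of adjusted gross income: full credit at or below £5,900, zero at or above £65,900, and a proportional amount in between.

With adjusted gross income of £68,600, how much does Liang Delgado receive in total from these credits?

Veteran's Credit: income exceeds £33,600 by £35,000, which is 35 full-or-partial £1,000 increments; reduction = 35 × £22 = £770, leaving £85.
Tuition Credit: £68,600 meets or exceeds the £61,400 cutoff, so the credit is £0.
Heating Assistance Credit: £68,600 is at or above £65,900, so the credit is £0.
Total: £85 + £0 + £0 = £85.

£85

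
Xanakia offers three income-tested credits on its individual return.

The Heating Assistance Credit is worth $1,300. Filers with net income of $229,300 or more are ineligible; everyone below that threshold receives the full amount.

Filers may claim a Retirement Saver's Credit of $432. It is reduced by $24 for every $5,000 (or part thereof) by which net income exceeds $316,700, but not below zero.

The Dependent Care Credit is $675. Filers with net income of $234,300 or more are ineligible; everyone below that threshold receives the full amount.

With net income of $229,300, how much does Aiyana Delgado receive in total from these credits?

Heating Assistance Credit: $229,300 meets or exceeds the $229,300 cutoff, so the credit is $0.
Retirement Saver's Credit: $229,300 is at or below the $316,700 threshold, so the full $432 applies.
Dependent Care Credit: $229,300 is below the $234,300 cutoff, so the full $675 applies.
Total: $0 + $432 + $675 = $1,107.

$1,107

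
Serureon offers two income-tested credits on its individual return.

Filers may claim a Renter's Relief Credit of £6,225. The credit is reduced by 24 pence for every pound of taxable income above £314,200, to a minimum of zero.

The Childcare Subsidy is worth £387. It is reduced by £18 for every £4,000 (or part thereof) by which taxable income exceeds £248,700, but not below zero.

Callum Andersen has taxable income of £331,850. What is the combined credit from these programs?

Renter's Relief Credit: 24% of the £17,650 excess over £314,200 is £4,236; credit = £6,225 − £4,236 = £1,989.
Childcare Subsidy: income exceeds £248,700 by £83,150, which is 21 full-or-partial £4,000 increments; reduction = 21 × £18 = £378, leaving £9.
Total: £1,989 + £9 = £1,998.

£1,998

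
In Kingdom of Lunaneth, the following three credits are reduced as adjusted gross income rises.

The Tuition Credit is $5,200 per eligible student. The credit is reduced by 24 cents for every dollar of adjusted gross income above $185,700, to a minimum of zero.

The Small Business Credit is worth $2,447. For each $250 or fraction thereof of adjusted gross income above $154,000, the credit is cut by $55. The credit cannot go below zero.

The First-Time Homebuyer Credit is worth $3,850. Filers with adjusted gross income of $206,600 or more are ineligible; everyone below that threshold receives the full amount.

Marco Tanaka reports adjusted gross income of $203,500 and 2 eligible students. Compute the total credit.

Tuition Credit: base = 2 × $5,200 = $10,400. 24% of the $17,800 excess over $185,700 is $4,272; credit = $10,400 − $4,272 = $6,128.
Small Business Credit: income exceeds $154,000 by $49,500 → 198 increments × $55 = $10,890 ≥ base, so the credit is $0.
First-Time Homebuyer Credit: $203,500 is below the $206,600 cutoff, so the full $3,850 applies.
Total: $6,128 + $0 + $3,850 = $9,978.

$9,978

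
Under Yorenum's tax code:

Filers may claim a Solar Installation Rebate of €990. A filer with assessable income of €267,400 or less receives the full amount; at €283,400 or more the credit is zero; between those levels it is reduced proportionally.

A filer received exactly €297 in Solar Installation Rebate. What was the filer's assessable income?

€297 is 297/990 of the full €990, so 693/990 of the €16,000 range has been used: income = €267,400 + €16,000 × 693/990 = €278,600.

€278,600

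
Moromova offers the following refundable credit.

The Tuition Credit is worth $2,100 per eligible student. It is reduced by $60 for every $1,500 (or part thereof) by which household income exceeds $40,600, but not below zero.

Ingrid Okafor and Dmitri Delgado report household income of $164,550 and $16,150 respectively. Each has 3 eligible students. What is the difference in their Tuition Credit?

Ingrid ($164,550): Tuition Credit: base = 3 × $2,100 = $6,300. income exceeds $40,600 by $123,950, which is 83 full-or-partial $1,500 increments; reduction = 83 × $60 = $4,980, leaving $1,320.
Dmitri ($16,150): Tuition Credit: base = 3 × $2,100 = $6,300. $16,150 is at or below the $40,600 threshold, so the full $6,300 applies.
Difference: |$1,320 − $6,300| = $4,980.

$4,980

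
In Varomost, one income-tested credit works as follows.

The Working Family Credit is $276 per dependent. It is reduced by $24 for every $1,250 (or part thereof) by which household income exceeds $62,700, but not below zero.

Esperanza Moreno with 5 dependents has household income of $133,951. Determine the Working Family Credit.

Working Family Credit: base = 5 × $276 = $1,380. income exceeds $62,700 by $71,251 → 58 increments × $24 = $1,392 ≥ base, so the credit is $0.

$0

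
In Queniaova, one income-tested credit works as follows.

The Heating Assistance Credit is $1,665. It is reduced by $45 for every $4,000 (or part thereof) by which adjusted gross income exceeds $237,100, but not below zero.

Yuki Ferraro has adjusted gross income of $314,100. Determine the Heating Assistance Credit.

Heating Assistance Credit: income exceeds $237,100 by $77,000, which is 20 full-or-partial $4,000 increments; reduction = 20 × $45 = $900, leaving $765.

$765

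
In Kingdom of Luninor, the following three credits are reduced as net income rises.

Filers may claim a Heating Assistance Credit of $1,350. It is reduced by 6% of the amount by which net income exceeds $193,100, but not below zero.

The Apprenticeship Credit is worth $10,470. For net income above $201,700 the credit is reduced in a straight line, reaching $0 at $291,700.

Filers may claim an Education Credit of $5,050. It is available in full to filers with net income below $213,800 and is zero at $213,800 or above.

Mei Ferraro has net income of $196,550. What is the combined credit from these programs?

Heating Assistance Credit: 6% of the $3,450 excess over $193,100 is $207; credit = $1,350 − $207 = $1,143.
Apprenticeship Credit: $196,550 is at or below the $201,700 threshold, so the full $10,470 applies.
Education Credit: $196,550 is below the $213,800 cutoff, so the full $5,050 applies.
Total: $1,143 + $10,470 + $5,050 = $16,663.

$16,663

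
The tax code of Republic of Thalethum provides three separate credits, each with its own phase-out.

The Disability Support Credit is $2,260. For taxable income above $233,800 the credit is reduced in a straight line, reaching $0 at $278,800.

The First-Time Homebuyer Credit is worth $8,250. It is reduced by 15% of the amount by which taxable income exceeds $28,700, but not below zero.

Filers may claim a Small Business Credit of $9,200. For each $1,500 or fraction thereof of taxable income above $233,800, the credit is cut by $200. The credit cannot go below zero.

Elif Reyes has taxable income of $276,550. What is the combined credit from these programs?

Disability Support Credit: $276,550 is $42,750 into a $45,000 phase-out range, leaving 2,250/45,000 of the credit: $2,260 × 2,250/45,000 = $113.
First-Time Homebuyer Credit: 15% of the $247,850 excess over $28,700 is $37,177.50 ≥ base, so the credit is $0.
Small Business Credit: income exceeds $233,800 by $42,750, which is 29 full-or-partial $1,500 increments; reduction = 29 × $200 = $5,800, leaving $3,400.
Total: $113 + $0 + $3,400 = $3,513.

$3,513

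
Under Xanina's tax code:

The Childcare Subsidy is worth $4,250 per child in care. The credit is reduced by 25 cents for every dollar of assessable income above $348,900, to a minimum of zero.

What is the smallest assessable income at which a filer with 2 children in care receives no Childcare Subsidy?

Full credit = 2 × $4,250 = $8,500.
The credit falls by 25% of each dollar above $348,900, so it reaches zero when the excess is $8,500 / 25% = $34,000: income = $348,900 + $34,000 = $382,900.

$382,900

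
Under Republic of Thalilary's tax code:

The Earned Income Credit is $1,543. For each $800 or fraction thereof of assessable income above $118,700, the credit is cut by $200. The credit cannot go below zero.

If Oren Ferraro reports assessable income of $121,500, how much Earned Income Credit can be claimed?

$743

Earned Income Credit: income exceeds $118,700 by $2,800, which is 4 full-or-partial $800 increments; reduction = 4 × $200 = $800, leaving $743.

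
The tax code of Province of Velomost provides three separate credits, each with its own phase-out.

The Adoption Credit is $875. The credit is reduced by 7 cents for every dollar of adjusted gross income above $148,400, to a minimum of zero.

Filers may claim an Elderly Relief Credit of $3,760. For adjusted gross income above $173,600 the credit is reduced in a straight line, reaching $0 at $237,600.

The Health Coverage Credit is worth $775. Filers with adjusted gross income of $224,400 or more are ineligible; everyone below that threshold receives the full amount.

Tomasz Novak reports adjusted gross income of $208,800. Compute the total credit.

Adoption Credit: 7% of the $60,400 excess over $148,400 is $4,228 ≥ base, so the credit is $0.
Elderly Relief Credit: $208,800 is $35,200 into a $64,000 phase-out range, leaving 28,800/64,000 of the credit: $3,760 × 28,800/64,000 = $1,692.
Health Coverage Credit: $208,800 is below the $224,400 cutoff, so the full $775 applies.
Total: $0 + $1,692 + $775 = $2,467.

$2,467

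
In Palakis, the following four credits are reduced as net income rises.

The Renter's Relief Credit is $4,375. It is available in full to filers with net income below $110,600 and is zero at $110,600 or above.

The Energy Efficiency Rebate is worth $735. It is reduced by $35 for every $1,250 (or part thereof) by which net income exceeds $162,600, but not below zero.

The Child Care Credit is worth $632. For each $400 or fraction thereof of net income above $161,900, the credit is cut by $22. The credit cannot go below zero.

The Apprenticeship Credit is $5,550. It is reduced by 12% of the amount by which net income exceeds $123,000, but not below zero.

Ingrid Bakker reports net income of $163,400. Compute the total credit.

Renter's Relief Credit: $163,400 meets or exceeds the $110,600 cutoff, so the credit is $0.
Energy Efficiency Rebate: income exceeds $162,600 by $800, which is 1 full-or-partial $1,250 increment; reduction = 1 × $35 = $35, leaving $700.
Child Care Credit: income exceeds $161,900 by $1,500, which is 4 full-or-partial $400 increments; reduction = 4 × $22 = $88, leaving $544.
Apprenticeship Credit: 12% of the $40,400 excess over $123,000 is $4,848; credit = $5,550 − $4,848 = $702.
Total: $0 + $700 + $544 + $702 = $1,946.

$1,946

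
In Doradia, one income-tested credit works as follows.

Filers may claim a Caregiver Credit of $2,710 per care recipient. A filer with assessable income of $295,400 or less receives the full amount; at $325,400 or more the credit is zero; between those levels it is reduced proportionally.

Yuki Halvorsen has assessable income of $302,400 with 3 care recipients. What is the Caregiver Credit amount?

$6,233

Caregiver Credit: base = 3 × $2,710 = $8,130. $302,400 is $7,000 into a $30,000 phase-out range, leaving 23,000/30,000 of the credit: $8,130 × 23,000/30,000 = $6,233.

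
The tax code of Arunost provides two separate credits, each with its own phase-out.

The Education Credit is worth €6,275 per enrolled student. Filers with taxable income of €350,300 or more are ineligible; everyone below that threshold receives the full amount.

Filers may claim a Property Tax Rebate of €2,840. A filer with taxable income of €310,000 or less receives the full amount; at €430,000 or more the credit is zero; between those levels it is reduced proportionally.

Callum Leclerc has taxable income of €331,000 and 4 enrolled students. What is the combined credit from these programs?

€27,443

Education Credit: base = 4 × €6,275 = €25,100. €331,000 is below the €350,300 cutoff, so the full €25,100 applies.
Property Tax Rebate: €331,000 is €21,000 into a €120,000 phase-out range, leaving 99,000/120,000 of the credit: €2,840 × 99,000/120,000 = €2,343.
Total: €25,100 + €2,343 = €27,443.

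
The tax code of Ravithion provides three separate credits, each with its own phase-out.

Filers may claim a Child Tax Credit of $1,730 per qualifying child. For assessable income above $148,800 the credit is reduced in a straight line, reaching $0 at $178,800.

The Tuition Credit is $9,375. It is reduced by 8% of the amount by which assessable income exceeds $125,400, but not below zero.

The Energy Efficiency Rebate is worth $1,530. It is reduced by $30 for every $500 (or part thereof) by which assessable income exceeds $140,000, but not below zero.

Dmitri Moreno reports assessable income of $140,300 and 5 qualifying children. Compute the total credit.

$18,333

Child Tax Credit: base = 5 × $1,730 = $8,650. $140,300 is at or below the $148,800 threshold, so the full $8,650 applies.
Tuition Credit: 8% of the $14,900 excess over $125,400 is $1,192; credit = $9,375 − $1,192 = $8,183.
Energy Efficiency Rebate: income exceeds $140,000 by $300, which is 1 full-or-partial $500 increment; reduction = 1 × $30 = $30, leaving $1,500.
Total: $8,650 + $8,183 + $1,500 = $18,333.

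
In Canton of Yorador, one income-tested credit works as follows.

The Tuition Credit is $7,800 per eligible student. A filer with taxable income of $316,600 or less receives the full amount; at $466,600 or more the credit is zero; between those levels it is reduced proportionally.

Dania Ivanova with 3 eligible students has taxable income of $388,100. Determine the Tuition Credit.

Tuition Credit: base = 3 × $7,800 = $23,400. $388,100 is $71,500 into a $150,000 phase-out range, leaving 78,500/150,000 of the credit: $23,400 × 78,500/150,000 = $12,246.

$12,246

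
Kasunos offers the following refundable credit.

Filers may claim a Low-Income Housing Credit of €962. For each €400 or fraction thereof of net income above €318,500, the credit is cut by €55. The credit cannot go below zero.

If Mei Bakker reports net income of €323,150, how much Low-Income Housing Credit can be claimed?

Low-Income Housing Credit: income exceeds €318,500 by €4,650, which is 12 full-or-partial €400 increments; reduction = 12 × €55 = €660, leaving €302.

€302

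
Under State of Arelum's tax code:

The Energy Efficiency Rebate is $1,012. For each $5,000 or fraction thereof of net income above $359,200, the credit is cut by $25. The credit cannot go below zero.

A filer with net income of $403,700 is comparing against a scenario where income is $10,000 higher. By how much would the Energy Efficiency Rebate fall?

$50

At $403,700 — income exceeds $359,200 by $44,500, which is 9 full-or-partial $5,000 increments; reduction = 9 × $25 = $225, leaving $787.
At $413,700 — income exceeds $359,200 by $54,500, which is 11 full-or-partial $5,000 increments; reduction = 11 × $25 = $275, leaving $737.
Lost: $787 − $737 = $50.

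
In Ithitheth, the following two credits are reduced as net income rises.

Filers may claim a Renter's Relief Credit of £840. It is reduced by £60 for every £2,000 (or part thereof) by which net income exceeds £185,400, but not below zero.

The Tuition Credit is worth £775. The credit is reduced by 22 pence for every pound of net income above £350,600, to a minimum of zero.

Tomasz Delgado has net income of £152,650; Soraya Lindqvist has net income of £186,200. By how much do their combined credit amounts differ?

Tomasz (£152,650): Renter's Relief Credit: £152,650 is at or below the £185,400 threshold, so the full £840 applies. Tuition Credit: £152,650 is at or below the £350,600 threshold, so the full £775 applies. total £840 + £775 = £1,615
Soraya (£186,200): Renter's Relief Credit: income exceeds £185,400 by £800, which is 1 full-or-partial £2,000 increment; reduction = 1 × £60 = £60, leaving £780. Tuition Credit: £186,200 is at or below the £350,600 threshold, so the full £775 applies. total £780 + £775 = £1,555
Difference: |£1,615 − £1,555| = £60.

£60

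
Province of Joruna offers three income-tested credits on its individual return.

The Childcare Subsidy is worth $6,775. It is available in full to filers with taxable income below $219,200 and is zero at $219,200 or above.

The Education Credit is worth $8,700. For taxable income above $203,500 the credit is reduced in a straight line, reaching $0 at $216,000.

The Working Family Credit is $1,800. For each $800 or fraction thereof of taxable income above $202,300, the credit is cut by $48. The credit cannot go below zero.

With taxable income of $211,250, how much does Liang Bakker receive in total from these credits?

$11,305

Childcare Subsidy: $211,250 is below the $219,200 cutoff, so the full $6,775 applies.
Education Credit: $211,250 is $7,750 into a $12,500 phase-out range, leaving 4,750/12,500 of the credit: $8,700 × 4,750/12,500 = $3,306.
Working Family Credit: income exceeds $202,300 by $8,950, which is 12 full-or-partial $800 increments; reduction = 12 × $48 = $576, leaving $1,224.
Total: $6,775 + $3,306 + $1,224 = $11,305.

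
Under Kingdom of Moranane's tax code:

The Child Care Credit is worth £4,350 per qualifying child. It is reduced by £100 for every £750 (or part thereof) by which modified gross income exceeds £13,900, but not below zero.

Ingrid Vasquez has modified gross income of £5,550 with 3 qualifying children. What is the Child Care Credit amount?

£13,050

Child Care Credit: base = 3 × £4,350 = £13,050. £5,550 is at or below the £13,900 threshold, so the full £13,050 applies.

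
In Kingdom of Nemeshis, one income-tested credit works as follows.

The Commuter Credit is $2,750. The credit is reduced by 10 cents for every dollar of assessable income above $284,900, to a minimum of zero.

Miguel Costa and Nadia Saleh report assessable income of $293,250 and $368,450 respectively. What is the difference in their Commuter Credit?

$1,915

Miguel ($293,250): Commuter Credit: 10% of the $8,350 excess over $284,900 is $835; credit = $2,750 − $835 = $1,915.
Nadia ($368,450): Commuter Credit: 10% of the $83,550 excess over $284,900 is $8,355 ≥ base, so the credit is $0.
Difference: |$1,915 − $0| = $1,915.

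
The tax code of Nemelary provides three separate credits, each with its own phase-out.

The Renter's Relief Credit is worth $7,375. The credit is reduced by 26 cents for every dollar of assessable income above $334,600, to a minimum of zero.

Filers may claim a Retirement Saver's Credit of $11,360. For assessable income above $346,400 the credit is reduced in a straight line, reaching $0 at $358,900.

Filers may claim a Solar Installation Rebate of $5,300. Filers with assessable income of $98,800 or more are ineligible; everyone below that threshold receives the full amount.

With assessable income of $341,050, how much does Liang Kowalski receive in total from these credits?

$17,058

Renter's Relief Credit: 26% of the $6,450 excess over $334,600 is $1,677; credit = $7,375 − $1,677 = $5,698.
Retirement Saver's Credit: $341,050 is at or below the $346,400 threshold, so the full $11,360 applies.
Solar Installation Rebate: $341,050 meets or exceeds the $98,800 cutoff, so the credit is $0.
Total: $5,698 + $11,360 + $0 = $17,058.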